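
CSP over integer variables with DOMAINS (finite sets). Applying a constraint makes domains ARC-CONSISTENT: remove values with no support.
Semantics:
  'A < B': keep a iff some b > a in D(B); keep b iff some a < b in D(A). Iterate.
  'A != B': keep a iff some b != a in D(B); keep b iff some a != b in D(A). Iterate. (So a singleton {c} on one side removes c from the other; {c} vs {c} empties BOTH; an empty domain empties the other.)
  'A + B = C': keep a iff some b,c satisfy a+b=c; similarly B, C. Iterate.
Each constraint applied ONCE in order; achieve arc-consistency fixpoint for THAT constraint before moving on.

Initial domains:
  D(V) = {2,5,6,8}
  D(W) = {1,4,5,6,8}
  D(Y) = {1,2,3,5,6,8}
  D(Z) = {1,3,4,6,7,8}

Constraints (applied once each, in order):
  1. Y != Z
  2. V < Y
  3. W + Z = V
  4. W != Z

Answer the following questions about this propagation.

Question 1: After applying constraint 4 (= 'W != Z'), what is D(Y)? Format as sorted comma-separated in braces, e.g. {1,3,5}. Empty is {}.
Constraint 1 (Y != Z) on D(Y)={1,2,3,5,6,8} D(Z)={1,3,4,6,7,8}: no change
Constraint 2 (V < Y) on D(V)={2,5,6,8} D(Y)={1,2,3,5,6,8}: V {2,5,6,8}->{2,5,6}; Y {1,2,3,5,6,8}->{3,5,6,8}
Constraint 3 (W + Z = V) on D(W)={1,4,5,6,8} D(Z)={1,3,4,6,7,8} D(V)={2,5,6}: W {1,4,5,6,8}->{1,4,5}; Z {1,3,4,6,7,8}->{1,4}
Constraint 4 (W != Z) on D(W)={1,4,5} D(Z)={1,4}: no change
So after constraint 4: D(Y) = {3,5,6,8}

Answer: {3,5,6,8}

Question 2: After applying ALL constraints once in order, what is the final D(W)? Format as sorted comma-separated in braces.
Constraint 1 (Y != Z) on D(Y)={1,2,3,5,6,8} D(Z)={1,3,4,6,7,8}: no change
Constraint 2 (V < Y) on D(V)={2,5,6,8} D(Y)={1,2,3,5,6,8}: V {2,5,6,8}->{2,5,6}; Y {1,2,3,5,6,8}->{3,5,6,8}
Constraint 3 (W + Z = V) on D(W)={1,4,5,6,8} D(Z)={1,3,4,6,7,8} D(V)={2,5,6}: W {1,4,5,6,8}->{1,4,5}; Z {1,3,4,6,7,8}->{1,4}
Constraint 4 (W != Z) on D(W)={1,4,5} D(Z)={1,4}: no change
So after all 4 constraints: D(W) = {1,4,5}

Answer: {1,4,5}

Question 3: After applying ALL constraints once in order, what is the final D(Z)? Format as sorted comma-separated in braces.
Constraint 1 (Y != Z) on D(Y)={1,2,3,5,6,8} D(Z)={1,3,4,6,7,8}: no change
Constraint 2 (V < Y) on D(V)={2,5,6,8} D(Y)={1,2,3,5,6,8}: V {2,5,6,8}->{2,5,6}; Y {1,2,3,5,6,8}->{3,5,6,8}
Constraint 3 (W + Z = V) on D(W)={1,4,5,6,8} D(Z)={1,3,4,6,7,8} D(V)={2,5,6}: W {1,4,5,6,8}->{1,4,5}; Z {1,3,4,6,7,8}->{1,4}
Constraint 4 (W != Z) on D(W)={1,4,5} D(Z)={1,4}: no change
So after all 4 constraints: D(Z) = {1,4}

Answer: {1,4}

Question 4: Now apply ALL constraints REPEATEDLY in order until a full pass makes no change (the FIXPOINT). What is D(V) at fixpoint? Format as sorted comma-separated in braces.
pass 0 (initial): D(V)={2,5,6,8}
pass 1: V {2,5,6,8}->{2,5,6}; W {1,4,5,6,8}->{1,4,5}; Y {1,2,3,5,6,8}->{3,5,6,8}; Z {1,3,4,6,7,8}->{1,4}
pass 2: no change
Fixpoint after 2 passes: D(V) = {2,5,6}

Answer: {2,5,6}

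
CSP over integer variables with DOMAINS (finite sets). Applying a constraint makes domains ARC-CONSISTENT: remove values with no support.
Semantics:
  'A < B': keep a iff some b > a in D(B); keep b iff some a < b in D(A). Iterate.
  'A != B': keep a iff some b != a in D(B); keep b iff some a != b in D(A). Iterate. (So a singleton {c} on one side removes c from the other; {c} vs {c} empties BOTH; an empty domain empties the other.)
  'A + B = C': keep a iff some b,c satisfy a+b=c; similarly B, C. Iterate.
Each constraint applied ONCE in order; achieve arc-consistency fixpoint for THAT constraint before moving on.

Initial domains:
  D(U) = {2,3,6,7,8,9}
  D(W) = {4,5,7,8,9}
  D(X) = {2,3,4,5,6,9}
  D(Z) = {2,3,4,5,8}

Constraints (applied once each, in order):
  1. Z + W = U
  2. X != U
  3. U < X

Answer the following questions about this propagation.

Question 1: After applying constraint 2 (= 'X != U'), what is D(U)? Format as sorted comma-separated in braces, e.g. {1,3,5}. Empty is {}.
Constraint 1 (Z + W = U) on D(Z)={2,3,4,5,8} D(W)={4,5,7,8,9} D(U)={2,3,6,7,8,9}: Z {2,3,4,5,8}->{2,3,4,5}; W {4,5,7,8,9}->{4,5,7}; U {2,3,6,7,8,9}->{6,7,8,9}
Constraint 2 (X != U) on D(X)={2,3,4,5,6,9} D(U)={6,7,8,9}: no change
So after constraint 2: D(U) = {6,7,8,9}

Answer: {6,7,8,9}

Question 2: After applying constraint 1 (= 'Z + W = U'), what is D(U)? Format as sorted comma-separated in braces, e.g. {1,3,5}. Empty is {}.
Constraint 1 (Z + W = U) on D(Z)={2,3,4,5,8} D(W)={4,5,7,8,9} D(U)={2,3,6,7,8,9}: Z {2,3,4,5,8}->{2,3,4,5}; W {4,5,7,8,9}->{4,5,7}; U {2,3,6,7,8,9}->{6,7,8,9}
So after constraint 1: D(U) = {6,7,8,9}

Answer: {6,7,8,9}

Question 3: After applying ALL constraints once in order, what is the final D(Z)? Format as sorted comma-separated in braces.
Answer: {2,3,4,5}

Derivation:
Constraint 1 (Z + W = U) on D(Z)={2,3,4,5,8} D(W)={4,5,7,8,9} D(U)={2,3,6,7,8,9}: Z {2,3,4,5,8}->{2,3,4,5}; W {4,5,7,8,9}->{4,5,7}; U {2,3,6,7,8,9}->{6,7,8,9}
Constraint 2 (X != U) on D(X)={2,3,4,5,6,9} D(U)={6,7,8,9}: no change
Constraint 3 (U < X) on D(U)={6,7,8,9} D(X)={2,3,4,5,6,9}: U {6,7,8,9}->{6,7,8}; X {2,3,4,5,6,9}->{9}
So after all 3 constraints: D(Z) = {2,3,4,5}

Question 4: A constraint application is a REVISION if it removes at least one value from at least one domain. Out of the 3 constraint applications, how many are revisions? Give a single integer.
Constraint 1 (Z + W = U) on D(Z)={2,3,4,5,8} D(W)={4,5,7,8,9} D(U)={2,3,6,7,8,9}: Z {2,3,4,5,8}->{2,3,4,5}; W {4,5,7,8,9}->{4,5,7}; U {2,3,6,7,8,9}->{6,7,8,9} => REVISION
Constraint 2 (X != U) on D(X)={2,3,4,5,6,9} D(U)={6,7,8,9}: no change => not a revision
Constraint 3 (U < X) on D(U)={6,7,8,9} D(X)={2,3,4,5,6,9}: U {6,7,8,9}->{6,7,8}; X {2,3,4,5,6,9}->{9} => REVISION
Total revisions = 2

Answer: 2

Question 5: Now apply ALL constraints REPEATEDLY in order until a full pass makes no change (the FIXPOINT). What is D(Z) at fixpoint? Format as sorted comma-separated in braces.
pass 0 (initial): D(Z)={2,3,4,5,8}
pass 1: U {2,3,6,7,8,9}->{6,7,8}; W {4,5,7,8,9}->{4,5,7}; X {2,3,4,5,6,9}->{9}; Z {2,3,4,5,8}->{2,3,4,5}
pass 2: W {4,5,7}->{4,5}; Z {2,3,4,5}->{2,3,4}
pass 3: no change
Fixpoint after 3 passes: D(Z) = {2,3,4}

Answer: {2,3,4}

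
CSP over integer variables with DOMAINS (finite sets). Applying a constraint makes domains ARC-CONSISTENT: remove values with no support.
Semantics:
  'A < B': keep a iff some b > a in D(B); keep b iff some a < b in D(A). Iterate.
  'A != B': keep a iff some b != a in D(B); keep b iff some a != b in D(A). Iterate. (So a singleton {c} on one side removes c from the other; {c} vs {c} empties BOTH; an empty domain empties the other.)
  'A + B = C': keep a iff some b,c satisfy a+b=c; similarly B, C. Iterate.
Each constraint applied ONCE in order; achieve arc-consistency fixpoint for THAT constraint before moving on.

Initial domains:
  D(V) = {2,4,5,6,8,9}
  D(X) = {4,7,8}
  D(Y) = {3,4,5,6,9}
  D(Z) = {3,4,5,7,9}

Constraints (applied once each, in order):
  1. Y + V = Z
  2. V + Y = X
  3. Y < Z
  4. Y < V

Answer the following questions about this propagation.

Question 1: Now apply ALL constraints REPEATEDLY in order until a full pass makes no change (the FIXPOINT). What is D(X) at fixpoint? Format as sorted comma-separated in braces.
pass 0 (initial): D(X)={4,7,8}
pass 1: V {2,4,5,6,8,9}->{4,5}; X {4,7,8}->{7,8}; Y {3,4,5,6,9}->{3,4}; Z {3,4,5,7,9}->{5,7,9}
pass 2: Z {5,7,9}->{7,9}
pass 3: no change
Fixpoint after 3 passes: D(X) = {7,8}

Answer: {7,8}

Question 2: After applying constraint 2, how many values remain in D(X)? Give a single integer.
Constraint 1 (Y + V = Z) on D(Y)={3,4,5,6,9} D(V)={2,4,5,6,8,9} D(Z)={3,4,5,7,9}: Y {3,4,5,6,9}->{3,4,5}; V {2,4,5,6,8,9}->{2,4,5,6}; Z {3,4,5,7,9}->{5,7,9}
Constraint 2 (V + Y = X) on D(V)={2,4,5,6} D(Y)={3,4,5} D(X)={4,7,8}: V {2,4,5,6}->{2,4,5}; X {4,7,8}->{7,8}
So after constraint 2: D(X)={7,8}, size = 2

Answer: 2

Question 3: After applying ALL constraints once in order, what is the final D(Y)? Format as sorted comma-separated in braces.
Answer: {3,4}

Derivation:
Constraint 1 (Y + V = Z) on D(Y)={3,4,5,6,9} D(V)={2,4,5,6,8,9} D(Z)={3,4,5,7,9}: Y {3,4,5,6,9}->{3,4,5}; V {2,4,5,6,8,9}->{2,4,5,6}; Z {3,4,5,7,9}->{5,7,9}
Constraint 2 (V + Y = X) on D(V)={2,4,5,6} D(Y)={3,4,5} D(X)={4,7,8}: V {2,4,5,6}->{2,4,5}; X {4,7,8}->{7,8}
Constraint 3 (Y < Z) on D(Y)={3,4,5} D(Z)={5,7,9}: no change
Constraint 4 (Y < V) on D(Y)={3,4,5} D(V)={2,4,5}: Y {3,4,5}->{3,4}; V {2,4,5}->{4,5}
So after all 4 constraints: D(Y) = {3,4}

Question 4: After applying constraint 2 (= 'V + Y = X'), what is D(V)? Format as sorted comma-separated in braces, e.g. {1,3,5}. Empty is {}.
Constraint 1 (Y + V = Z) on D(Y)={3,4,5,6,9} D(V)={2,4,5,6,8,9} D(Z)={3,4,5,7,9}: Y {3,4,5,6,9}->{3,4,5}; V {2,4,5,6,8,9}->{2,4,5,6}; Z {3,4,5,7,9}->{5,7,9}
Constraint 2 (V + Y = X) on D(V)={2,4,5,6} D(Y)={3,4,5} D(X)={4,7,8}: V {2,4,5,6}->{2,4,5}; X {4,7,8}->{7,8}
So after constraint 2: D(V) = {2,4,5}

Answer: {2,4,5}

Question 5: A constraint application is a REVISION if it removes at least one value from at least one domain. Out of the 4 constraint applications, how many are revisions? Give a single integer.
Answer: 3

Derivation:
Constraint 1 (Y + V = Z) on D(Y)={3,4,5,6,9} D(V)={2,4,5,6,8,9} D(Z)={3,4,5,7,9}: Y {3,4,5,6,9}->{3,4,5}; V {2,4,5,6,8,9}->{2,4,5,6}; Z {3,4,5,7,9}->{5,7,9} => REVISION
Constraint 2 (V + Y = X) on D(V)={2,4,5,6} D(Y)={3,4,5} D(X)={4,7,8}: V {2,4,5,6}->{2,4,5}; X {4,7,8}->{7,8} => REVISION
Constraint 3 (Y < Z) on D(Y)={3,4,5} D(Z)={5,7,9}: no change => not a revision
Constraint 4 (Y < V) on D(Y)={3,4,5} D(V)={2,4,5}: Y {3,4,5}->{3,4}; V {2,4,5}->{4,5} => REVISION
Total revisions = 3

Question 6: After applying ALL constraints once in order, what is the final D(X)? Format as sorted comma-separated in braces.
Constraint 1 (Y + V = Z) on D(Y)={3,4,5,6,9} D(V)={2,4,5,6,8,9} D(Z)={3,4,5,7,9}: Y {3,4,5,6,9}->{3,4,5}; V {2,4,5,6,8,9}->{2,4,5,6}; Z {3,4,5,7,9}->{5,7,9}
Constraint 2 (V + Y = X) on D(V)={2,4,5,6} D(Y)={3,4,5} D(X)={4,7,8}: V {2,4,5,6}->{2,4,5}; X {4,7,8}->{7,8}
Constraint 3 (Y < Z) on D(Y)={3,4,5} D(Z)={5,7,9}: no change
Constraint 4 (Y < V) on D(Y)={3,4,5} D(V)={2,4,5}: Y {3,4,5}->{3,4}; V {2,4,5}->{4,5}
So after all 4 constraints: D(X) = {7,8}

Answer: {7,8}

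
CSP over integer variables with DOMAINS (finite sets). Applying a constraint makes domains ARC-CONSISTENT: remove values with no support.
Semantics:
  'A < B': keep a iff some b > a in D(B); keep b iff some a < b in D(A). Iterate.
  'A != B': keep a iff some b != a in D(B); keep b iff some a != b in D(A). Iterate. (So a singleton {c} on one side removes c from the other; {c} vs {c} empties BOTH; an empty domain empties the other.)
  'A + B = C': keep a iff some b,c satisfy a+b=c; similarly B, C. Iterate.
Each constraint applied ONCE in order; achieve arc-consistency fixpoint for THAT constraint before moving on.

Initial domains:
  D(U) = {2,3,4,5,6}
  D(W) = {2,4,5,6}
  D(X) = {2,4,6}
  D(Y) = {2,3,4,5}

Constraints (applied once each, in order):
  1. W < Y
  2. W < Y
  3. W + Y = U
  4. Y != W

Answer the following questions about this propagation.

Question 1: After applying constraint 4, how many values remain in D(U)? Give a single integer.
Constraint 1 (W < Y) on D(W)={2,4,5,6} D(Y)={2,3,4,5}: W {2,4,5,6}->{2,4}; Y {2,3,4,5}->{3,4,5}
Constraint 2 (W < Y) on D(W)={2,4} D(Y)={3,4,5}: no change
Constraint 3 (W + Y = U) on D(W)={2,4} D(Y)={3,4,5} D(U)={2,3,4,5,6}: W {2,4}->{2}; Y {3,4,5}->{3,4}; U {2,3,4,5,6}->{5,6}
Constraint 4 (Y != W) on D(Y)={3,4} D(W)={2}: no change
So after constraint 4: D(U)={5,6}, size = 2

Answer: 2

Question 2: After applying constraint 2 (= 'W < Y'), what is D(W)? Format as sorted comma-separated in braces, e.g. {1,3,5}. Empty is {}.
Answer: {2,4}

Derivation:
Constraint 1 (W < Y) on D(W)={2,4,5,6} D(Y)={2,3,4,5}: W {2,4,5,6}->{2,4}; Y {2,3,4,5}->{3,4,5}
Constraint 2 (W < Y) on D(W)={2,4} D(Y)={3,4,5}: no change
So after constraint 2: D(W) = {2,4}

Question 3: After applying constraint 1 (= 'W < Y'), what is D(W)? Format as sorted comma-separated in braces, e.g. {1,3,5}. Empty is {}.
Answer: {2,4}

Derivation:
Constraint 1 (W < Y) on D(W)={2,4,5,6} D(Y)={2,3,4,5}: W {2,4,5,6}->{2,4}; Y {2,3,4,5}->{3,4,5}
So after constraint 1: D(W) = {2,4}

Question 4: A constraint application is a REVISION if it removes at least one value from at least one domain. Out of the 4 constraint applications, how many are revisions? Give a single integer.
Constraint 1 (W < Y) on D(W)={2,4,5,6} D(Y)={2,3,4,5}: W {2,4,5,6}->{2,4}; Y {2,3,4,5}->{3,4,5} => REVISION
Constraint 2 (W < Y) on D(W)={2,4} D(Y)={3,4,5}: no change => not a revision
Constraint 3 (W + Y = U) on D(W)={2,4} D(Y)={3,4,5} D(U)={2,3,4,5,6}: W {2,4}->{2}; Y {3,4,5}->{3,4}; U {2,3,4,5,6}->{5,6} => REVISION
Constraint 4 (Y != W) on D(Y)={3,4} D(W)={2}: no change => not a revision
Total revisions = 2

Answer: 2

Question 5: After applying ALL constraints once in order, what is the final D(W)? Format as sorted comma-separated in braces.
Answer: {2}

Derivation:
Constraint 1 (W < Y) on D(W)={2,4,5,6} D(Y)={2,3,4,5}: W {2,4,5,6}->{2,4}; Y {2,3,4,5}->{3,4,5}
Constraint 2 (W < Y) on D(W)={2,4} D(Y)={3,4,5}: no change
Constraint 3 (W + Y = U) on D(W)={2,4} D(Y)={3,4,5} D(U)={2,3,4,5,6}: W {2,4}->{2}; Y {3,4,5}->{3,4}; U {2,3,4,5,6}->{5,6}
Constraint 4 (Y != W) on D(Y)={3,4} D(W)={2}: no change
So after all 4 constraints: D(W) = {2}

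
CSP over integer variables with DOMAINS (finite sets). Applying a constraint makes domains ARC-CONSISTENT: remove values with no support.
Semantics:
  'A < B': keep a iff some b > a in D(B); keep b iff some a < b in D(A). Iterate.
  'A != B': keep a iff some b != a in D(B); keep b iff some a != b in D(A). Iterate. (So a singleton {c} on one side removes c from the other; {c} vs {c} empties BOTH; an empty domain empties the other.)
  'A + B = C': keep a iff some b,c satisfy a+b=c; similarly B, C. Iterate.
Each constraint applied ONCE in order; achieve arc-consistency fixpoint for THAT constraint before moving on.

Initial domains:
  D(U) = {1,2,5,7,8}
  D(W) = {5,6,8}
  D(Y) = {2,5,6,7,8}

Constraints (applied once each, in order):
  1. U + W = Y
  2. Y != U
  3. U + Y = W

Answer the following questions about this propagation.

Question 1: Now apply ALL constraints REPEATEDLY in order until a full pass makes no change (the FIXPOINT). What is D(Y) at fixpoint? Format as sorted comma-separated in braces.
Answer: {}

Derivation:
pass 0 (initial): D(Y)={2,5,6,7,8}
pass 1: U {1,2,5,7,8}->{}; W {5,6,8}->{}; Y {2,5,6,7,8}->{}
pass 2: no change
Fixpoint after 2 passes: D(Y) = {}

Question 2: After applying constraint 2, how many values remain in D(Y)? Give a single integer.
Answer: 3

Derivation:
Constraint 1 (U + W = Y) on D(U)={1,2,5,7,8} D(W)={5,6,8} D(Y)={2,5,6,7,8}: U {1,2,5,7,8}->{1,2}; W {5,6,8}->{5,6}; Y {2,5,6,7,8}->{6,7,8}
Constraint 2 (Y != U) on D(Y)={6,7,8} D(U)={1,2}: no change
So after constraint 2: D(Y)={6,7,8}, size = 3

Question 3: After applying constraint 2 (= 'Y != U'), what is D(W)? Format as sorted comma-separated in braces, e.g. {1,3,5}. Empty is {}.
Constraint 1 (U + W = Y) on D(U)={1,2,5,7,8} D(W)={5,6,8} D(Y)={2,5,6,7,8}: U {1,2,5,7,8}->{1,2}; W {5,6,8}->{5,6}; Y {2,5,6,7,8}->{6,7,8}
Constraint 2 (Y != U) on D(Y)={6,7,8} D(U)={1,2}: no change
So after constraint 2: D(W) = {5,6}

Answer: {5,6}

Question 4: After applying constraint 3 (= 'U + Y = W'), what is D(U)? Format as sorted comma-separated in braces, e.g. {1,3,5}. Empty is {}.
Constraint 1 (U + W = Y) on D(U)={1,2,5,7,8} D(W)={5,6,8} D(Y)={2,5,6,7,8}: U {1,2,5,7,8}->{1,2}; W {5,6,8}->{5,6}; Y {2,5,6,7,8}->{6,7,8}
Constraint 2 (Y != U) on D(Y)={6,7,8} D(U)={1,2}: no change
Constraint 3 (U + Y = W) on D(U)={1,2} D(Y)={6,7,8} D(W)={5,6}: U {1,2}->{}; Y {6,7,8}->{}; W {5,6}->{}
So after constraint 3: D(U) = {}

Answer: {}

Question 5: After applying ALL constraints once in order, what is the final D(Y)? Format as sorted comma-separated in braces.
Constraint 1 (U + W = Y) on D(U)={1,2,5,7,8} D(W)={5,6,8} D(Y)={2,5,6,7,8}: U {1,2,5,7,8}->{1,2}; W {5,6,8}->{5,6}; Y {2,5,6,7,8}->{6,7,8}
Constraint 2 (Y != U) on D(Y)={6,7,8} D(U)={1,2}: no change
Constraint 3 (U + Y = W) on D(U)={1,2} D(Y)={6,7,8} D(W)={5,6}: U {1,2}->{}; Y {6,7,8}->{}; W {5,6}->{}
So after all 3 constraints: D(Y) = {}

Answer: {}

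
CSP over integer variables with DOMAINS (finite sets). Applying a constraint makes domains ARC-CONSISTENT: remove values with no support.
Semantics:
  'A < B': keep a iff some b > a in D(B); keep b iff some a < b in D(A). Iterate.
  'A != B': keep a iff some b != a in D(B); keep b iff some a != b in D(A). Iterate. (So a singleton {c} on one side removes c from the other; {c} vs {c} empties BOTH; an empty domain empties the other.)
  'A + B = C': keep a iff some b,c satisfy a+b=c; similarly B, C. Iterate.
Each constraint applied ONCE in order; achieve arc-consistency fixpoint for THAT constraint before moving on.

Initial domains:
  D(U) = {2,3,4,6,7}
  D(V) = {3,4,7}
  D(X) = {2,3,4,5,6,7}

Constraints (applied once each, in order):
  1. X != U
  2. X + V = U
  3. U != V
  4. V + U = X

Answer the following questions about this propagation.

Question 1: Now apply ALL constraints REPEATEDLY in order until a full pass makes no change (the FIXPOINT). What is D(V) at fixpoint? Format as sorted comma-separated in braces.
pass 0 (initial): D(V)={3,4,7}
pass 1: U {2,3,4,6,7}->{}; V {3,4,7}->{}; X {2,3,4,5,6,7}->{}
pass 2: no change
Fixpoint after 2 passes: D(V) = {}

Answer: {}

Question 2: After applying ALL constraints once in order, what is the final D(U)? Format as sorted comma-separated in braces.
Constraint 1 (X != U) on D(X)={2,3,4,5,6,7} D(U)={2,3,4,6,7}: no change
Constraint 2 (X + V = U) on D(X)={2,3,4,5,6,7} D(V)={3,4,7} D(U)={2,3,4,6,7}: X {2,3,4,5,6,7}->{2,3,4}; V {3,4,7}->{3,4}; U {2,3,4,6,7}->{6,7}
Constraint 3 (U != V) on D(U)={6,7} D(V)={3,4}: no change
Constraint 4 (V + U = X) on D(V)={3,4} D(U)={6,7} D(X)={2,3,4}: V {3,4}->{}; U {6,7}->{}; X {2,3,4}->{}
So after all 4 constraints: D(U) = {}

Answer: {}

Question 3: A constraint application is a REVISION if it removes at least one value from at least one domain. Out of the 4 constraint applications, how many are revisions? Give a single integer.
Answer: 2

Derivation:
Constraint 1 (X != U) on D(X)={2,3,4,5,6,7} D(U)={2,3,4,6,7}: no change => not a revision
Constraint 2 (X + V = U) on D(X)={2,3,4,5,6,7} D(V)={3,4,7} D(U)={2,3,4,6,7}: X {2,3,4,5,6,7}->{2,3,4}; V {3,4,7}->{3,4}; U {2,3,4,6,7}->{6,7} => REVISION
Constraint 3 (U != V) on D(U)={6,7} D(V)={3,4}: no change => not a revision
Constraint 4 (V + U = X) on D(V)={3,4} D(U)={6,7} D(X)={2,3,4}: V {3,4}->{}; U {6,7}->{}; X {2,3,4}->{} => REVISION
Total revisions = 2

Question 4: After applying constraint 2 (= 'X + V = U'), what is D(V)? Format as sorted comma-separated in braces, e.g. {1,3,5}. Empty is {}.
Constraint 1 (X != U) on D(X)={2,3,4,5,6,7} D(U)={2,3,4,6,7}: no change
Constraint 2 (X + V = U) on D(X)={2,3,4,5,6,7} D(V)={3,4,7} D(U)={2,3,4,6,7}: X {2,3,4,5,6,7}->{2,3,4}; V {3,4,7}->{3,4}; U {2,3,4,6,7}->{6,7}
So after constraint 2: D(V) = {3,4}

Answer: {3,4}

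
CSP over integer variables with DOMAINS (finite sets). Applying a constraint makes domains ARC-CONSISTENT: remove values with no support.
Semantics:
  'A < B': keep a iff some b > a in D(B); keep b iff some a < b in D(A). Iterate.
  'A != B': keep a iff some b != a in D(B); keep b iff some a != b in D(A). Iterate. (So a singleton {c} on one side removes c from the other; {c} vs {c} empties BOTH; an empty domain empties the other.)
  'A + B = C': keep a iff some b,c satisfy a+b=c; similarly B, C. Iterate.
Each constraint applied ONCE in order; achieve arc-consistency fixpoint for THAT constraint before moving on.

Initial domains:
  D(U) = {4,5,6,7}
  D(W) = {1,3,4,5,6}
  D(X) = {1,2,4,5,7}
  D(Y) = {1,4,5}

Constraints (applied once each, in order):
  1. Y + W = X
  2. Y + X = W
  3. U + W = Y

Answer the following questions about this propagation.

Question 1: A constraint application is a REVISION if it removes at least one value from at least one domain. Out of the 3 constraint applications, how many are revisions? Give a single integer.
Answer: 3

Derivation:
Constraint 1 (Y + W = X) on D(Y)={1,4,5} D(W)={1,3,4,5,6} D(X)={1,2,4,5,7}: Y {1,4,5}->{1,4}; W {1,3,4,5,6}->{1,3,4,6}; X {1,2,4,5,7}->{2,4,5,7} => REVISION
Constraint 2 (Y + X = W) on D(Y)={1,4} D(X)={2,4,5,7} D(W)={1,3,4,6}: X {2,4,5,7}->{2,5}; W {1,3,4,6}->{3,6} => REVISION
Constraint 3 (U + W = Y) on D(U)={4,5,6,7} D(W)={3,6} D(Y)={1,4}: U {4,5,6,7}->{}; W {3,6}->{}; Y {1,4}->{} => REVISION
Total revisions = 3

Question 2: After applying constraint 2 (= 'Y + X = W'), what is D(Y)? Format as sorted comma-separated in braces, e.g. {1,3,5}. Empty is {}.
Constraint 1 (Y + W = X) on D(Y)={1,4,5} D(W)={1,3,4,5,6} D(X)={1,2,4,5,7}: Y {1,4,5}->{1,4}; W {1,3,4,5,6}->{1,3,4,6}; X {1,2,4,5,7}->{2,4,5,7}
Constraint 2 (Y + X = W) on D(Y)={1,4} D(X)={2,4,5,7} D(W)={1,3,4,6}: X {2,4,5,7}->{2,5}; W {1,3,4,6}->{3,6}
So after constraint 2: D(Y) = {1,4}

Answer: {1,4}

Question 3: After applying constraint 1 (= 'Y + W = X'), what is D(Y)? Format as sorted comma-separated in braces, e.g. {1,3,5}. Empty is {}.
Constraint 1 (Y + W = X) on D(Y)={1,4,5} D(W)={1,3,4,5,6} D(X)={1,2,4,5,7}: Y {1,4,5}->{1,4}; W {1,3,4,5,6}->{1,3,4,6}; X {1,2,4,5,7}->{2,4,5,7}
So after constraint 1: D(Y) = {1,4}

Answer: {1,4}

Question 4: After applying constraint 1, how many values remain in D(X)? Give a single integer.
Answer: 4

Derivation:
Constraint 1 (Y + W = X) on D(Y)={1,4,5} D(W)={1,3,4,5,6} D(X)={1,2,4,5,7}: Y {1,4,5}->{1,4}; W {1,3,4,5,6}->{1,3,4,6}; X {1,2,4,5,7}->{2,4,5,7}
So after constraint 1: D(X)={2,4,5,7}, size = 4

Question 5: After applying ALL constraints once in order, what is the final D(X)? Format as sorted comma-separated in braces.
Answer: {2,5}

Derivation:
Constraint 1 (Y + W = X) on D(Y)={1,4,5} D(W)={1,3,4,5,6} D(X)={1,2,4,5,7}: Y {1,4,5}->{1,4}; W {1,3,4,5,6}->{1,3,4,6}; X {1,2,4,5,7}->{2,4,5,7}
Constraint 2 (Y + X = W) on D(Y)={1,4} D(X)={2,4,5,7} D(W)={1,3,4,6}: X {2,4,5,7}->{2,5}; W {1,3,4,6}->{3,6}
Constraint 3 (U + W = Y) on D(U)={4,5,6,7} D(W)={3,6} D(Y)={1,4}: U {4,5,6,7}->{}; W {3,6}->{}; Y {1,4}->{}
So after all 3 constraints: D(X) = {2,5}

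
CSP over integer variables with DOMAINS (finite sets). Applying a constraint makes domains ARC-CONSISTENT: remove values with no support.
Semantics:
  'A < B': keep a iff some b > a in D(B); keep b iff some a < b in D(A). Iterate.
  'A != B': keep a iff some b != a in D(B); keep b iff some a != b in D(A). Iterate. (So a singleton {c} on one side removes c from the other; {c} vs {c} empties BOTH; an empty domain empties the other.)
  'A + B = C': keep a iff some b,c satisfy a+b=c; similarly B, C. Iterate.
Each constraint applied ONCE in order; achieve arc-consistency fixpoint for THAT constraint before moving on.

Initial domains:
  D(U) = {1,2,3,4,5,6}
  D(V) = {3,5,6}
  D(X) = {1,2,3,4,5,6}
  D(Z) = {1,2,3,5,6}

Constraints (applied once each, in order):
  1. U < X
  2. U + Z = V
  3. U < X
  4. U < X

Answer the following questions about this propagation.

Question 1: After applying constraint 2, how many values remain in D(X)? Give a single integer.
Constraint 1 (U < X) on D(U)={1,2,3,4,5,6} D(X)={1,2,3,4,5,6}: U {1,2,3,4,5,6}->{1,2,3,4,5}; X {1,2,3,4,5,6}->{2,3,4,5,6}
Constraint 2 (U + Z = V) on D(U)={1,2,3,4,5} D(Z)={1,2,3,5,6} D(V)={3,5,6}: Z {1,2,3,5,6}->{1,2,3,5}
So after constraint 2: D(X)={2,3,4,5,6}, size = 5

Answer: 5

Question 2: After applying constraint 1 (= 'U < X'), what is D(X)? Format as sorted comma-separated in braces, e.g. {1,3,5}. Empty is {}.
Constraint 1 (U < X) on D(U)={1,2,3,4,5,6} D(X)={1,2,3,4,5,6}: U {1,2,3,4,5,6}->{1,2,3,4,5}; X {1,2,3,4,5,6}->{2,3,4,5,6}
So after constraint 1: D(X) = {2,3,4,5,6}

Answer: {2,3,4,5,6}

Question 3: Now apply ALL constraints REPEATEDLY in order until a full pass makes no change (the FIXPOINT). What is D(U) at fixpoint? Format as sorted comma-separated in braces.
pass 0 (initial): D(U)={1,2,3,4,5,6}
pass 1: U {1,2,3,4,5,6}->{1,2,3,4,5}; X {1,2,3,4,5,6}->{2,3,4,5,6}; Z {1,2,3,5,6}->{1,2,3,5}
pass 2: no change
Fixpoint after 2 passes: D(U) = {1,2,3,4,5}

Answer: {1,2,3,4,5}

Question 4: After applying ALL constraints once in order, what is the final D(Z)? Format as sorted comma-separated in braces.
Constraint 1 (U < X) on D(U)={1,2,3,4,5,6} D(X)={1,2,3,4,5,6}: U {1,2,3,4,5,6}->{1,2,3,4,5}; X {1,2,3,4,5,6}->{2,3,4,5,6}
Constraint 2 (U + Z = V) on D(U)={1,2,3,4,5} D(Z)={1,2,3,5,6} D(V)={3,5,6}: Z {1,2,3,5,6}->{1,2,3,5}
Constraint 3 (U < X) on D(U)={1,2,3,4,5} D(X)={2,3,4,5,6}: no change
Constraint 4 (U < X) on D(U)={1,2,3,4,5} D(X)={2,3,4,5,6}: no change
So after all 4 constraints: D(Z) = {1,2,3,5}

Answer: {1,2,3,5}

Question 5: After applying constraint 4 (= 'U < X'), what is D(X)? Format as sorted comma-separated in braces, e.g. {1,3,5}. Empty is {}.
Constraint 1 (U < X) on D(U)={1,2,3,4,5,6} D(X)={1,2,3,4,5,6}: U {1,2,3,4,5,6}->{1,2,3,4,5}; X {1,2,3,4,5,6}->{2,3,4,5,6}
Constraint 2 (U + Z = V) on D(U)={1,2,3,4,5} D(Z)={1,2,3,5,6} D(V)={3,5,6}: Z {1,2,3,5,6}->{1,2,3,5}
Constraint 3 (U < X) on D(U)={1,2,3,4,5} D(X)={2,3,4,5,6}: no change
Constraint 4 (U < X) on D(U)={1,2,3,4,5} D(X)={2,3,4,5,6}: no change
So after constraint 4: D(X) = {2,3,4,5,6}

Answer: {2,3,4,5,6}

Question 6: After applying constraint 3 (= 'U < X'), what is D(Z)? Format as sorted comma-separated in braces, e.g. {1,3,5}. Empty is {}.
Answer: {1,2,3,5}

Derivation:
Constraint 1 (U < X) on D(U)={1,2,3,4,5,6} D(X)={1,2,3,4,5,6}: U {1,2,3,4,5,6}->{1,2,3,4,5}; X {1,2,3,4,5,6}->{2,3,4,5,6}
Constraint 2 (U + Z = V) on D(U)={1,2,3,4,5} D(Z)={1,2,3,5,6} D(V)={3,5,6}: Z {1,2,3,5,6}->{1,2,3,5}
Constraint 3 (U < X) on D(U)={1,2,3,4,5} D(X)={2,3,4,5,6}: no change
So after constraint 3: D(Z) = {1,2,3,5}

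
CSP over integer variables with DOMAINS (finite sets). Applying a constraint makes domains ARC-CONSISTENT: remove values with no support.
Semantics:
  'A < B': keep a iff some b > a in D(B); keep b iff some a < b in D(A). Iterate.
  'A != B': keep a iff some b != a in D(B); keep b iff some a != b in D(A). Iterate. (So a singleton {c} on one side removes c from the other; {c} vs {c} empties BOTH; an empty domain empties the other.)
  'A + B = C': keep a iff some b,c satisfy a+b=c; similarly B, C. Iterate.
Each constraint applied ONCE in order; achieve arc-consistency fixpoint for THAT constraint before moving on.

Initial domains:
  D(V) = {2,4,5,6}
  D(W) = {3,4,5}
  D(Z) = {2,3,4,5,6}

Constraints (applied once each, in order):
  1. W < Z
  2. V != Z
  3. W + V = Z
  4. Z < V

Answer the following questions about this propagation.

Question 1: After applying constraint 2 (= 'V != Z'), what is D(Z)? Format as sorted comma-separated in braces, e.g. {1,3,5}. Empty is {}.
Constraint 1 (W < Z) on D(W)={3,4,5} D(Z)={2,3,4,5,6}: Z {2,3,4,5,6}->{4,5,6}
Constraint 2 (V != Z) on D(V)={2,4,5,6} D(Z)={4,5,6}: no change
So after constraint 2: D(Z) = {4,5,6}

Answer: {4,5,6}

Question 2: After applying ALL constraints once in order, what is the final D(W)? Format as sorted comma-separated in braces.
Answer: {3,4}

Derivation:
Constraint 1 (W < Z) on D(W)={3,4,5} D(Z)={2,3,4,5,6}: Z {2,3,4,5,6}->{4,5,6}
Constraint 2 (V != Z) on D(V)={2,4,5,6} D(Z)={4,5,6}: no change
Constraint 3 (W + V = Z) on D(W)={3,4,5} D(V)={2,4,5,6} D(Z)={4,5,6}: W {3,4,5}->{3,4}; V {2,4,5,6}->{2}; Z {4,5,6}->{5,6}
Constraint 4 (Z < V) on D(Z)={5,6} D(V)={2}: Z {5,6}->{}; V {2}->{}
So after all 4 constraints: D(W) = {3,4}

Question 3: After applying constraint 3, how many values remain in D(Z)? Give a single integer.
Answer: 2

Derivation:
Constraint 1 (W < Z) on D(W)={3,4,5} D(Z)={2,3,4,5,6}: Z {2,3,4,5,6}->{4,5,6}
Constraint 2 (V != Z) on D(V)={2,4,5,6} D(Z)={4,5,6}: no change
Constraint 3 (W + V = Z) on D(W)={3,4,5} D(V)={2,4,5,6} D(Z)={4,5,6}: W {3,4,5}->{3,4}; V {2,4,5,6}->{2}; Z {4,5,6}->{5,6}
So after constraint 3: D(Z)={5,6}, size = 2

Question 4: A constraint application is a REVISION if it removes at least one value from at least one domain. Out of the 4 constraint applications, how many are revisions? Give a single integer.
Answer: 3

Derivation:
Constraint 1 (W < Z) on D(W)={3,4,5} D(Z)={2,3,4,5,6}: Z {2,3,4,5,6}->{4,5,6} => REVISION
Constraint 2 (V != Z) on D(V)={2,4,5,6} D(Z)={4,5,6}: no change => not a revision
Constraint 3 (W + V = Z) on D(W)={3,4,5} D(V)={2,4,5,6} D(Z)={4,5,6}: W {3,4,5}->{3,4}; V {2,4,5,6}->{2}; Z {4,5,6}->{5,6} => REVISION
Constraint 4 (Z < V) on D(Z)={5,6} D(V)={2}: Z {5,6}->{}; V {2}->{} => REVISION
Total revisions = 3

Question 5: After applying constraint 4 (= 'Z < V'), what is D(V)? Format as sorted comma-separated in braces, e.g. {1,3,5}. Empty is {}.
Answer: {}

Derivation:
Constraint 1 (W < Z) on D(W)={3,4,5} D(Z)={2,3,4,5,6}: Z {2,3,4,5,6}->{4,5,6}
Constraint 2 (V != Z) on D(V)={2,4,5,6} D(Z)={4,5,6}: no change
Constraint 3 (W + V = Z) on D(W)={3,4,5} D(V)={2,4,5,6} D(Z)={4,5,6}: W {3,4,5}->{3,4}; V {2,4,5,6}->{2}; Z {4,5,6}->{5,6}
Constraint 4 (Z < V) on D(Z)={5,6} D(V)={2}: Z {5,6}->{}; V {2}->{}
So after constraint 4: D(V) = {}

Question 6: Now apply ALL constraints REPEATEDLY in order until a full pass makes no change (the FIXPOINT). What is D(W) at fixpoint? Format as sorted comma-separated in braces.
pass 0 (initial): D(W)={3,4,5}
pass 1: V {2,4,5,6}->{}; W {3,4,5}->{3,4}; Z {2,3,4,5,6}->{}
pass 2: W {3,4}->{}
pass 3: no change
Fixpoint after 3 passes: D(W) = {}

Answer: {}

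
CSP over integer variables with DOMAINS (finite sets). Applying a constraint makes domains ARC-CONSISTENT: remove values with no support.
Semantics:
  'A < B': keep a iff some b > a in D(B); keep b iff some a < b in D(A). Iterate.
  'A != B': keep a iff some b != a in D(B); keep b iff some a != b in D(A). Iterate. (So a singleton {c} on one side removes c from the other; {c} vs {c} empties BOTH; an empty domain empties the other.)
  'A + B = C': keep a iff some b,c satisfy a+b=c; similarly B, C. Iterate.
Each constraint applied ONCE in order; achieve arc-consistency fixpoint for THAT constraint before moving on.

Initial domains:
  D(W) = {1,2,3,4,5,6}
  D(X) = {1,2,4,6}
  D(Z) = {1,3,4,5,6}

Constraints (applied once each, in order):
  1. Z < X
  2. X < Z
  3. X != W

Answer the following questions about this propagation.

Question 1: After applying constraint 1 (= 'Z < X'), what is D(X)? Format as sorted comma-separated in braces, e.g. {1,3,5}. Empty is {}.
Constraint 1 (Z < X) on D(Z)={1,3,4,5,6} D(X)={1,2,4,6}: Z {1,3,4,5,6}->{1,3,4,5}; X {1,2,4,6}->{2,4,6}
So after constraint 1: D(X) = {2,4,6}

Answer: {2,4,6}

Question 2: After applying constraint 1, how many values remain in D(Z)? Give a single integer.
Constraint 1 (Z < X) on D(Z)={1,3,4,5,6} D(X)={1,2,4,6}: Z {1,3,4,5,6}->{1,3,4,5}; X {1,2,4,6}->{2,4,6}
So after constraint 1: D(Z)={1,3,4,5}, size = 4

Answer: 4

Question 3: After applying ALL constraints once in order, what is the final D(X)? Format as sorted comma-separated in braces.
Constraint 1 (Z < X) on D(Z)={1,3,4,5,6} D(X)={1,2,4,6}: Z {1,3,4,5,6}->{1,3,4,5}; X {1,2,4,6}->{2,4,6}
Constraint 2 (X < Z) on D(X)={2,4,6} D(Z)={1,3,4,5}: X {2,4,6}->{2,4}; Z {1,3,4,5}->{3,4,5}
Constraint 3 (X != W) on D(X)={2,4} D(W)={1,2,3,4,5,6}: no change
So after all 3 constraints: D(X) = {2,4}

Answer: {2,4}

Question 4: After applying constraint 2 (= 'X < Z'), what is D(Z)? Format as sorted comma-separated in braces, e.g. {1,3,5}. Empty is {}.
Constraint 1 (Z < X) on D(Z)={1,3,4,5,6} D(X)={1,2,4,6}: Z {1,3,4,5,6}->{1,3,4,5}; X {1,2,4,6}->{2,4,6}
Constraint 2 (X < Z) on D(X)={2,4,6} D(Z)={1,3,4,5}: X {2,4,6}->{2,4}; Z {1,3,4,5}->{3,4,5}
So after constraint 2: D(Z) = {3,4,5}

Answer: {3,4,5}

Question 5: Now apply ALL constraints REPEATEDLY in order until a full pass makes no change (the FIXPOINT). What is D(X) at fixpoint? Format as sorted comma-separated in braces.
pass 0 (initial): D(X)={1,2,4,6}
pass 1: X {1,2,4,6}->{2,4}; Z {1,3,4,5,6}->{3,4,5}
pass 2: W {1,2,3,4,5,6}->{}; X {2,4}->{}; Z {3,4,5}->{}
pass 3: no change
Fixpoint after 3 passes: D(X) = {}

Answer: {}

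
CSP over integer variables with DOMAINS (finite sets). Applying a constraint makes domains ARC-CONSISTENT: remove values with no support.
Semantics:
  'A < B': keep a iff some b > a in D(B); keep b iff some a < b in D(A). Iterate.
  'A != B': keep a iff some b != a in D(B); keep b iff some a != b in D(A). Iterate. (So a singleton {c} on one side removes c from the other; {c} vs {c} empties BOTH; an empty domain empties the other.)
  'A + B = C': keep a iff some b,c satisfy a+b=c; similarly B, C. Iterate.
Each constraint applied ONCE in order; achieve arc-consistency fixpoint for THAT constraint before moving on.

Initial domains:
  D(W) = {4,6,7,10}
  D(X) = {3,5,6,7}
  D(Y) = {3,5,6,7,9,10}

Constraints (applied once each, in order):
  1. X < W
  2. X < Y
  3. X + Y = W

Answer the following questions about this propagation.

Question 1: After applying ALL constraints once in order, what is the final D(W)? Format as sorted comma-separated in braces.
Constraint 1 (X < W) on D(X)={3,5,6,7} D(W)={4,6,7,10}: no change
Constraint 2 (X < Y) on D(X)={3,5,6,7} D(Y)={3,5,6,7,9,10}: Y {3,5,6,7,9,10}->{5,6,7,9,10}
Constraint 3 (X + Y = W) on D(X)={3,5,6,7} D(Y)={5,6,7,9,10} D(W)={4,6,7,10}: X {3,5,6,7}->{3,5}; Y {5,6,7,9,10}->{5,7}; W {4,6,7,10}->{10}
So after all 3 constraints: D(W) = {10}

Answer: {10}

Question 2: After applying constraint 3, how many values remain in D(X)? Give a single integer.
Constraint 1 (X < W) on D(X)={3,5,6,7} D(W)={4,6,7,10}: no change
Constraint 2 (X < Y) on D(X)={3,5,6,7} D(Y)={3,5,6,7,9,10}: Y {3,5,6,7,9,10}->{5,6,7,9,10}
Constraint 3 (X + Y = W) on D(X)={3,5,6,7} D(Y)={5,6,7,9,10} D(W)={4,6,7,10}: X {3,5,6,7}->{3,5}; Y {5,6,7,9,10}->{5,7}; W {4,6,7,10}->{10}
So after constraint 3: D(X)={3,5}, size = 2

Answer: 2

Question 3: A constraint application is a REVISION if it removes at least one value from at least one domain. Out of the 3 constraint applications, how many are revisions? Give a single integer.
Constraint 1 (X < W) on D(X)={3,5,6,7} D(W)={4,6,7,10}: no change => not a revision
Constraint 2 (X < Y) on D(X)={3,5,6,7} D(Y)={3,5,6,7,9,10}: Y {3,5,6,7,9,10}->{5,6,7,9,10} => REVISION
Constraint 3 (X + Y = W) on D(X)={3,5,6,7} D(Y)={5,6,7,9,10} D(W)={4,6,7,10}: X {3,5,6,7}->{3,5}; Y {5,6,7,9,10}->{5,7}; W {4,6,7,10}->{10} => REVISION
Total revisions = 2

Answer: 2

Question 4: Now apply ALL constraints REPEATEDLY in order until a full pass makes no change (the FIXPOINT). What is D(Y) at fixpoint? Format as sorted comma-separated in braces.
pass 0 (initial): D(Y)={3,5,6,7,9,10}
pass 1: W {4,6,7,10}->{10}; X {3,5,6,7}->{3,5}; Y {3,5,6,7,9,10}->{5,7}
pass 2: no change
Fixpoint after 2 passes: D(Y) = {5,7}

Answer: {5,7}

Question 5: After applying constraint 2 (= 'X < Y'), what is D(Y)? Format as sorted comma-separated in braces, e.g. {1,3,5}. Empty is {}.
Constraint 1 (X < W) on D(X)={3,5,6,7} D(W)={4,6,7,10}: no change
Constraint 2 (X < Y) on D(X)={3,5,6,7} D(Y)={3,5,6,7,9,10}: Y {3,5,6,7,9,10}->{5,6,7,9,10}
So after constraint 2: D(Y) = {5,6,7,9,10}

Answer: {5,6,7,9,10}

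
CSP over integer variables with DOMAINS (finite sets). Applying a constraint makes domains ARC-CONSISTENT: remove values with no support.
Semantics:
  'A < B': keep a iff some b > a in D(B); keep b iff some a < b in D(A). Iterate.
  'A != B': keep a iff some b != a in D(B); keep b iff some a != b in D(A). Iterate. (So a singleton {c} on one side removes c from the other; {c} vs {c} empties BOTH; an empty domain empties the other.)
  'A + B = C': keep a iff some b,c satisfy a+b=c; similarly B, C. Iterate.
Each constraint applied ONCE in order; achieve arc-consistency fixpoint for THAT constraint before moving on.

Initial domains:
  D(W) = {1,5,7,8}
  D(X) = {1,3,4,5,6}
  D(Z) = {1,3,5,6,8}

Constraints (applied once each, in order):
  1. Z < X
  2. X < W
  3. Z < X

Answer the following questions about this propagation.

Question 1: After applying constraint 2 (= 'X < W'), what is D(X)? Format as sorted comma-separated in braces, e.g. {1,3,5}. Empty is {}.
Constraint 1 (Z < X) on D(Z)={1,3,5,6,8} D(X)={1,3,4,5,6}: Z {1,3,5,6,8}->{1,3,5}; X {1,3,4,5,6}->{3,4,5,6}
Constraint 2 (X < W) on D(X)={3,4,5,6} D(W)={1,5,7,8}: W {1,5,7,8}->{5,7,8}
So after constraint 2: D(X) = {3,4,5,6}

Answer: {3,4,5,6}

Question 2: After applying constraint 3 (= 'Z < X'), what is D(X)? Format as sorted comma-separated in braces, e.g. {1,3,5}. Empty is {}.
Constraint 1 (Z < X) on D(Z)={1,3,5,6,8} D(X)={1,3,4,5,6}: Z {1,3,5,6,8}->{1,3,5}; X {1,3,4,5,6}->{3,4,5,6}
Constraint 2 (X < W) on D(X)={3,4,5,6} D(W)={1,5,7,8}: W {1,5,7,8}->{5,7,8}
Constraint 3 (Z < X) on D(Z)={1,3,5} D(X)={3,4,5,6}: no change
So after constraint 3: D(X) = {3,4,5,6}

Answer: {3,4,5,6}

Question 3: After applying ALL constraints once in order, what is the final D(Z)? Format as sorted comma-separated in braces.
Constraint 1 (Z < X) on D(Z)={1,3,5,6,8} D(X)={1,3,4,5,6}: Z {1,3,5,6,8}->{1,3,5}; X {1,3,4,5,6}->{3,4,5,6}
Constraint 2 (X < W) on D(X)={3,4,5,6} D(W)={1,5,7,8}: W {1,5,7,8}->{5,7,8}
Constraint 3 (Z < X) on D(Z)={1,3,5} D(X)={3,4,5,6}: no change
So after all 3 constraints: D(Z) = {1,3,5}

Answer: {1,3,5}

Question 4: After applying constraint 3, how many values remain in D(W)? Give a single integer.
Constraint 1 (Z < X) on D(Z)={1,3,5,6,8} D(X)={1,3,4,5,6}: Z {1,3,5,6,8}->{1,3,5}; X {1,3,4,5,6}->{3,4,5,6}
Constraint 2 (X < W) on D(X)={3,4,5,6} D(W)={1,5,7,8}: W {1,5,7,8}->{5,7,8}
Constraint 3 (Z < X) on D(Z)={1,3,5} D(X)={3,4,5,6}: no change
So after constraint 3: D(W)={5,7,8}, size = 3

Answer: 3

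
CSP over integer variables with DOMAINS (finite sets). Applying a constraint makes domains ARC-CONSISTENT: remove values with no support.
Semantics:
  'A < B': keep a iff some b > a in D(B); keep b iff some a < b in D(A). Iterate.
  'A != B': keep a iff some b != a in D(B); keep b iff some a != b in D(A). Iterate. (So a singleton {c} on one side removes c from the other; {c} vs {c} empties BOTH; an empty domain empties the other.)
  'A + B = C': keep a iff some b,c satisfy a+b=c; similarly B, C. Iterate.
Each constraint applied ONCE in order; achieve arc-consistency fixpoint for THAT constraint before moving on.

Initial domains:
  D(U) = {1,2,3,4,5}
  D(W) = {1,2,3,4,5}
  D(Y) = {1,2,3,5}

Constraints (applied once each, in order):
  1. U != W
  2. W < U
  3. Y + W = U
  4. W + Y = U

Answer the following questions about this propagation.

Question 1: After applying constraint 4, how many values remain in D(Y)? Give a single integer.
Answer: 3

Derivation:
Constraint 1 (U != W) on D(U)={1,2,3,4,5} D(W)={1,2,3,4,5}: no change
Constraint 2 (W < U) on D(W)={1,2,3,4,5} D(U)={1,2,3,4,5}: W {1,2,3,4,5}->{1,2,3,4}; U {1,2,3,4,5}->{2,3,4,5}
Constraint 3 (Y + W = U) on D(Y)={1,2,3,5} D(W)={1,2,3,4} D(U)={2,3,4,5}: Y {1,2,3,5}->{1,2,3}
Constraint 4 (W + Y = U) on D(W)={1,2,3,4} D(Y)={1,2,3} D(U)={2,3,4,5}: no change
So after constraint 4: D(Y)={1,2,3}, size = 3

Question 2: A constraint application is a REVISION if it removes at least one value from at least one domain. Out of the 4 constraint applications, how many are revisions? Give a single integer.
Answer: 2

Derivation:
Constraint 1 (U != W) on D(U)={1,2,3,4,5} D(W)={1,2,3,4,5}: no change => not a revision
Constraint 2 (W < U) on D(W)={1,2,3,4,5} D(U)={1,2,3,4,5}: W {1,2,3,4,5}->{1,2,3,4}; U {1,2,3,4,5}->{2,3,4,5} => REVISION
Constraint 3 (Y + W = U) on D(Y)={1,2,3,5} D(W)={1,2,3,4} D(U)={2,3,4,5}: Y {1,2,3,5}->{1,2,3} => REVISION
Constraint 4 (W + Y = U) on D(W)={1,2,3,4} D(Y)={1,2,3} D(U)={2,3,4,5}: no change => not a revision
Total revisions = 2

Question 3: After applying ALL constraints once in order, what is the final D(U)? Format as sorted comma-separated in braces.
Constraint 1 (U != W) on D(U)={1,2,3,4,5} D(W)={1,2,3,4,5}: no change
Constraint 2 (W < U) on D(W)={1,2,3,4,5} D(U)={1,2,3,4,5}: W {1,2,3,4,5}->{1,2,3,4}; U {1,2,3,4,5}->{2,3,4,5}
Constraint 3 (Y + W = U) on D(Y)={1,2,3,5} D(W)={1,2,3,4} D(U)={2,3,4,5}: Y {1,2,3,5}->{1,2,3}
Constraint 4 (W + Y = U) on D(W)={1,2,3,4} D(Y)={1,2,3} D(U)={2,3,4,5}: no change
So after all 4 constraints: D(U) = {2,3,4,5}

Answer: {2,3,4,5}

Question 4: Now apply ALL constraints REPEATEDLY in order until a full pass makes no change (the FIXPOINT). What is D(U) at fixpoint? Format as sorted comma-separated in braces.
pass 0 (initial): D(U)={1,2,3,4,5}
pass 1: U {1,2,3,4,5}->{2,3,4,5}; W {1,2,3,4,5}->{1,2,3,4}; Y {1,2,3,5}->{1,2,3}
pass 2: no change
Fixpoint after 2 passes: D(U) = {2,3,4,5}

Answer: {2,3,4,5}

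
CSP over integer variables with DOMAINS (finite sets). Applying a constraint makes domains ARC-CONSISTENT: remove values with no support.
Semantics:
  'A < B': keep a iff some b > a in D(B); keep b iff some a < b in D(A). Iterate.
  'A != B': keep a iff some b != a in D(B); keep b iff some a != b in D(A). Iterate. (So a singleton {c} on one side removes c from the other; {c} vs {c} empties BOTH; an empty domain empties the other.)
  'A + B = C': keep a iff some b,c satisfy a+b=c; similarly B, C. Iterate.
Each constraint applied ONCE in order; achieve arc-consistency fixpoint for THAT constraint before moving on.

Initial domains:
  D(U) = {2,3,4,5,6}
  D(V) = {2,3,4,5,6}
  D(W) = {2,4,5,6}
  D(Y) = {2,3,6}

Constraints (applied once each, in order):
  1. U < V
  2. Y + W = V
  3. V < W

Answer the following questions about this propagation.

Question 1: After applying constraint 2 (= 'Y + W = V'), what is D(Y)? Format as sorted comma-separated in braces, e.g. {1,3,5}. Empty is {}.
Answer: {2,3}

Derivation:
Constraint 1 (U < V) on D(U)={2,3,4,5,6} D(V)={2,3,4,5,6}: U {2,3,4,5,6}->{2,3,4,5}; V {2,3,4,5,6}->{3,4,5,6}
Constraint 2 (Y + W = V) on D(Y)={2,3,6} D(W)={2,4,5,6} D(V)={3,4,5,6}: Y {2,3,6}->{2,3}; W {2,4,5,6}->{2,4}; V {3,4,5,6}->{4,5,6}
So after constraint 2: D(Y) = {2,3}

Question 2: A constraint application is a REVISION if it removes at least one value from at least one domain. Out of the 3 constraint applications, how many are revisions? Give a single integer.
Answer: 3

Derivation:
Constraint 1 (U < V) on D(U)={2,3,4,5,6} D(V)={2,3,4,5,6}: U {2,3,4,5,6}->{2,3,4,5}; V {2,3,4,5,6}->{3,4,5,6} => REVISION
Constraint 2 (Y + W = V) on D(Y)={2,3,6} D(W)={2,4,5,6} D(V)={3,4,5,6}: Y {2,3,6}->{2,3}; W {2,4,5,6}->{2,4}; V {3,4,5,6}->{4,5,6} => REVISION
Constraint 3 (V < W) on D(V)={4,5,6} D(W)={2,4}: V {4,5,6}->{}; W {2,4}->{} => REVISION
Total revisions = 3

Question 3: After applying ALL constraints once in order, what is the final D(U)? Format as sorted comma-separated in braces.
Constraint 1 (U < V) on D(U)={2,3,4,5,6} D(V)={2,3,4,5,6}: U {2,3,4,5,6}->{2,3,4,5}; V {2,3,4,5,6}->{3,4,5,6}
Constraint 2 (Y + W = V) on D(Y)={2,3,6} D(W)={2,4,5,6} D(V)={3,4,5,6}: Y {2,3,6}->{2,3}; W {2,4,5,6}->{2,4}; V {3,4,5,6}->{4,5,6}
Constraint 3 (V < W) on D(V)={4,5,6} D(W)={2,4}: V {4,5,6}->{}; W {2,4}->{}
So after all 3 constraints: D(U) = {2,3,4,5}

Answer: {2,3,4,5}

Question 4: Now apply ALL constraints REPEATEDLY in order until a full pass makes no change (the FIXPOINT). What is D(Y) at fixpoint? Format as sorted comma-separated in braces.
pass 0 (initial): D(Y)={2,3,6}
pass 1: U {2,3,4,5,6}->{2,3,4,5}; V {2,3,4,5,6}->{}; W {2,4,5,6}->{}; Y {2,3,6}->{2,3}
pass 2: U {2,3,4,5}->{}; Y {2,3}->{}
pass 3: no change
Fixpoint after 3 passes: D(Y) = {}

Answer: {}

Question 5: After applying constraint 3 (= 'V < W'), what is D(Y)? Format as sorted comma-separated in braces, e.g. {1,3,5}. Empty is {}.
Constraint 1 (U < V) on D(U)={2,3,4,5,6} D(V)={2,3,4,5,6}: U {2,3,4,5,6}->{2,3,4,5}; V {2,3,4,5,6}->{3,4,5,6}
Constraint 2 (Y + W = V) on D(Y)={2,3,6} D(W)={2,4,5,6} D(V)={3,4,5,6}: Y {2,3,6}->{2,3}; W {2,4,5,6}->{2,4}; V {3,4,5,6}->{4,5,6}
Constraint 3 (V < W) on D(V)={4,5,6} D(W)={2,4}: V {4,5,6}->{}; W {2,4}->{}
So after constraint 3: D(Y) = {2,3}

Answer: {2,3}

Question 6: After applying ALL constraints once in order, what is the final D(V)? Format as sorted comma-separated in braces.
Constraint 1 (U < V) on D(U)={2,3,4,5,6} D(V)={2,3,4,5,6}: U {2,3,4,5,6}->{2,3,4,5}; V {2,3,4,5,6}->{3,4,5,6}
Constraint 2 (Y + W = V) on D(Y)={2,3,6} D(W)={2,4,5,6} D(V)={3,4,5,6}: Y {2,3,6}->{2,3}; W {2,4,5,6}->{2,4}; V {3,4,5,6}->{4,5,6}
Constraint 3 (V < W) on D(V)={4,5,6} D(W)={2,4}: V {4,5,6}->{}; W {2,4}->{}
So after all 3 constraints: D(V) = {}

Answer: {}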